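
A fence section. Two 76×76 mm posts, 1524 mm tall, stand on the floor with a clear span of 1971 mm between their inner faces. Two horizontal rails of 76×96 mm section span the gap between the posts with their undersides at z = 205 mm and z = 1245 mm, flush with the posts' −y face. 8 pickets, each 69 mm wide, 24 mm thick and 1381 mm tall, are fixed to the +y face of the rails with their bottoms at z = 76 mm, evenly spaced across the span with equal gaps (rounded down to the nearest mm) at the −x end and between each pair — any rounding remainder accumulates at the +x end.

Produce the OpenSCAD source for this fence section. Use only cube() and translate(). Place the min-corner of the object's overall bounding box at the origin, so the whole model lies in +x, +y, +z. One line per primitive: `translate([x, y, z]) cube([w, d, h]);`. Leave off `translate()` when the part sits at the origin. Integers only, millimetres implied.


cube([76, 76, 1524]);
translate([2047, 0, 0]) cube([76, 76, 1524]);
translate([76, 0, 205]) cube([1971, 76, 96]);
translate([76, 0, 1245]) cube([1971, 76, 96]);
translate([233, 76, 76]) cube([69, 24, 1381]);
translate([459, 76, 76]) cube([69, 24, 1381]);
translate([685, 76, 76]) cube([69, 24, 1381]);
translate([911, 76, 76]) cube([69, 24, 1381]);
translate([1137, 76, 76]) cube([69, 24, 1381]);
translate([1363, 76, 76]) cube([69, 24, 1381]);
translate([1589, 76, 76]) cube([69, 24, 1381]);
translate([1815, 76, 76]) cube([69, 24, 1381]);


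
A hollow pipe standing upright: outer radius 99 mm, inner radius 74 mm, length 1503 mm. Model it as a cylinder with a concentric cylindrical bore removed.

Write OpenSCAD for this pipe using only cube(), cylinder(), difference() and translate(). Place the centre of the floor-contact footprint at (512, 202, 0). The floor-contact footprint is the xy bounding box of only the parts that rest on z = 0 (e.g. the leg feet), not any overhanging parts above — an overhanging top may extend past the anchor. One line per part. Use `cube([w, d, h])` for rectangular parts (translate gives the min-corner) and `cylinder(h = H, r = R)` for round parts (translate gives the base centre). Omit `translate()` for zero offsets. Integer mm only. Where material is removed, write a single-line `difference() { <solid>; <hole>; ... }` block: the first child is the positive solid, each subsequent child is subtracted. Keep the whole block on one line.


difference() { translate([512, 202, 0]) cylinder(h = 1503, r = 99); translate([512, 202, 0]) cylinder(h = 1503, r = 74); }


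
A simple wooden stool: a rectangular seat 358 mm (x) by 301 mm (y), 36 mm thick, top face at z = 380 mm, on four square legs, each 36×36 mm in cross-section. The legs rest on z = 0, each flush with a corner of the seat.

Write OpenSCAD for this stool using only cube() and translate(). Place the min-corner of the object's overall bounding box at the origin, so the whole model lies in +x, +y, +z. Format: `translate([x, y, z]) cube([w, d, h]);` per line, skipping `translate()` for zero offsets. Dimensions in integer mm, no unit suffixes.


translate([0, 0, 344]) cube([358, 301, 36]);
cube([36, 36, 344]);
translate([322, 0, 0]) cube([36, 36, 344]);
translate([0, 265, 0]) cube([36, 36, 344]);
translate([322, 265, 0]) cube([36, 36, 344]);


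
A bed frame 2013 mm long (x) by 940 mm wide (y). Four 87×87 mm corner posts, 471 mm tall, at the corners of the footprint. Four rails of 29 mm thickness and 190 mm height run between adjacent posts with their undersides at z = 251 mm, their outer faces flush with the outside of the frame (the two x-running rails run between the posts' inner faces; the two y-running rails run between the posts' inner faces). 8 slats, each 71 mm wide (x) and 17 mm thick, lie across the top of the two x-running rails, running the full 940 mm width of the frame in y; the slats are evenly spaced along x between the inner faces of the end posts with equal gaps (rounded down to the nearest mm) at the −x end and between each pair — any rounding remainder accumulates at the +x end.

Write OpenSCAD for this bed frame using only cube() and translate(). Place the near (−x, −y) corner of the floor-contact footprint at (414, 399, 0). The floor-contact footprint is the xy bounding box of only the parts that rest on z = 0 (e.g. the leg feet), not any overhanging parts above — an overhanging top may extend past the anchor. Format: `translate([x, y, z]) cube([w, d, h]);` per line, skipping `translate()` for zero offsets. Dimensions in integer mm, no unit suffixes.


// slat z = rail_z + rail_h = 251 + 190 = 441
// slat gap = ⌊(1839 − 8·71) / 9⌋ = 141
translate([414, 399, 0]) cube([87, 87, 471]);
translate([414, 1252, 0]) cube([87, 87, 471]);
translate([2340, 399, 0]) cube([87, 87, 471]);
translate([2340, 1252, 0]) cube([87, 87, 471]);
translate([501, 399, 251]) cube([1839, 29, 190]);
translate([501, 1310, 251]) cube([1839, 29, 190]);
translate([414, 486, 251]) cube([29, 766, 190]);
translate([2398, 486, 251]) cube([29, 766, 190]);
translate([642, 399, 441]) cube([71, 940, 17]);
translate([854, 399, 441]) cube([71, 940, 17]);
translate([1066, 399, 441]) cube([71, 940, 17]);
translate([1278, 399, 441]) cube([71, 940, 17]);
translate([1490, 399, 441]) cube([71, 940, 17]);
translate([1702, 399, 441]) cube([71, 940, 17]);
translate([1914, 399, 441]) cube([71, 940, 17]);
translate([2126, 399, 441]) cube([71, 940, 17]);


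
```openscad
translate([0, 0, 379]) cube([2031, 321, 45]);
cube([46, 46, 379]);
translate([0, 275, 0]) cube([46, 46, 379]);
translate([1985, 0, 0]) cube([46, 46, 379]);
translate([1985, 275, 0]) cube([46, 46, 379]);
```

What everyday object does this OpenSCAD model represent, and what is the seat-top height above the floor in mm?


A bench. The seat-top height is 424 mm.

A long slab on four corner posts — a bench. The slab sits at z = 379 with thickness 45, so the top is 379 + 45 = 424 mm.


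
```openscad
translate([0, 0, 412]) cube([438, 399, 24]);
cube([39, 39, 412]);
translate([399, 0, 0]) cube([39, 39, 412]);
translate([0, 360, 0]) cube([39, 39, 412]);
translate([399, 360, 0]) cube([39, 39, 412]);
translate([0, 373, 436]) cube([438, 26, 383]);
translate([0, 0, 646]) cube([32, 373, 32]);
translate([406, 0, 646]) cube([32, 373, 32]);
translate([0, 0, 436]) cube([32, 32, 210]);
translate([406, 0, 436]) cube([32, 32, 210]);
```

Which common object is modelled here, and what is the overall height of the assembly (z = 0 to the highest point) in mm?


A chair. The overall height is 819 mm.

A slab on four corner posts with a tall panel at the back — a chair. The seat slab sits at z = 412 with thickness 24, and the 383 mm backrest starts at the seat top, so the overall height is 412 + 24 + 383 = 819 mm.


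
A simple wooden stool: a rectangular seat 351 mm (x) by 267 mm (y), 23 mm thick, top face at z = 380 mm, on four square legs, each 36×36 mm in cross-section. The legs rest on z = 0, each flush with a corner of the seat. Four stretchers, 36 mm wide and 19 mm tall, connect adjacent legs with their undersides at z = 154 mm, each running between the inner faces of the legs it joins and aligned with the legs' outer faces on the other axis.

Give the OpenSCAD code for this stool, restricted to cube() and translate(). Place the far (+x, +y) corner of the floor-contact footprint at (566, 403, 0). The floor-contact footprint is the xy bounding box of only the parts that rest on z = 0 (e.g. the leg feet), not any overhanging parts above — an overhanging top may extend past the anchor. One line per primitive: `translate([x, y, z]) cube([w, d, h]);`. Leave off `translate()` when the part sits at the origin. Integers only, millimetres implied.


translate([215, 136, 357]) cube([351, 267, 23]);
translate([215, 136, 0]) cube([36, 36, 357]);
translate([530, 136, 0]) cube([36, 36, 357]);
translate([215, 367, 0]) cube([36, 36, 357]);
translate([530, 367, 0]) cube([36, 36, 357]);
translate([251, 136, 154]) cube([279, 36, 19]);
translate([251, 367, 154]) cube([279, 36, 19]);
translate([215, 172, 154]) cube([36, 195, 19]);
translate([530, 172, 154]) cube([36, 195, 19]);


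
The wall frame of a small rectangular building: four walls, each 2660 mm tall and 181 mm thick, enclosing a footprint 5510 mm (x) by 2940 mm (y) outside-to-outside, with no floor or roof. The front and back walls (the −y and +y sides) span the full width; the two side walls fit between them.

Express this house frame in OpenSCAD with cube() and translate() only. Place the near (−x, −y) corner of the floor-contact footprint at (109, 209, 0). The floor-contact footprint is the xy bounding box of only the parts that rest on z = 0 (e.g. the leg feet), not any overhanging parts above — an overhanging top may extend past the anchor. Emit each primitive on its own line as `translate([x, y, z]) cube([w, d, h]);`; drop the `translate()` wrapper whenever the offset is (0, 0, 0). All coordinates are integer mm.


translate([109, 209, 0]) cube([5510, 181, 2660]);
translate([109, 2968, 0]) cube([5510, 181, 2660]);
translate([109, 390, 0]) cube([181, 2578, 2660]);
translate([5438, 390, 0]) cube([181, 2578, 2660]);


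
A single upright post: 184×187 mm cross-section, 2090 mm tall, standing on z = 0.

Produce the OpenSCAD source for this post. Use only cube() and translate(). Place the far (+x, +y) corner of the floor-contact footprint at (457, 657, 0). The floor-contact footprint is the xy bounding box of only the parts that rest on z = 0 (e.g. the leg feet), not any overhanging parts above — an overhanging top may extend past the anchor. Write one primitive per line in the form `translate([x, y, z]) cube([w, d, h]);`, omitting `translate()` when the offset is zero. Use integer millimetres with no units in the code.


translate([273, 470, 0]) cube([184, 187, 2090]);


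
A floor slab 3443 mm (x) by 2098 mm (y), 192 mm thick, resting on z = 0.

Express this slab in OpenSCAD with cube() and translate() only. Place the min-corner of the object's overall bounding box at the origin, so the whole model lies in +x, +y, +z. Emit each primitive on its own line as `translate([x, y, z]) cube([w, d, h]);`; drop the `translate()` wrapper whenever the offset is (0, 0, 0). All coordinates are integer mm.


cube([3443, 2098, 192]);


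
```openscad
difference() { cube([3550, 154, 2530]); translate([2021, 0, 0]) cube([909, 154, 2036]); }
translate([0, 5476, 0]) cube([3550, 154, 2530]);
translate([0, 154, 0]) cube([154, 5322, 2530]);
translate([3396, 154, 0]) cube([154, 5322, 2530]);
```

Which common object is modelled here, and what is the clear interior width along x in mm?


A single room. The interior width is 3242 mm.

Four walls enclosing a rectangle with a door in the front wall — a room. Outside width 3550 minus two 154 mm walls gives 3242 mm.


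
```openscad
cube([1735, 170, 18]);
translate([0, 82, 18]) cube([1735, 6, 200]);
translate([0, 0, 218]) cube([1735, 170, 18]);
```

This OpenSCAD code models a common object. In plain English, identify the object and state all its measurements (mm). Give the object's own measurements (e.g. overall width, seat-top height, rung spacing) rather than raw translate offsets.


An I-beam lying along x, 1735 mm long. Overall section height 236 mm. Two flanges 170 mm wide (y) and 18 mm thick, one on the floor and one at the top; a web 6 mm thick runs between them, centred on the flange width.


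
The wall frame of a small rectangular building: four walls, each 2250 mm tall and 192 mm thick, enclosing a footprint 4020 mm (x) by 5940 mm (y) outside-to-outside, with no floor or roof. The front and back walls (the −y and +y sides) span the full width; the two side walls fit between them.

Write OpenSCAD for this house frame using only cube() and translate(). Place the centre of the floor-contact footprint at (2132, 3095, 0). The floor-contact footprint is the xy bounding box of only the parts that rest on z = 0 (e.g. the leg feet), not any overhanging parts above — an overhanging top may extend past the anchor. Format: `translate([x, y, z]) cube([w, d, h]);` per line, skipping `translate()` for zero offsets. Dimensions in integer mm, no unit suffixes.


translate([122, 125, 0]) cube([4020, 192, 2250]);
translate([122, 5873, 0]) cube([4020, 192, 2250]);
translate([122, 317, 0]) cube([192, 5556, 2250]);
translate([3950, 317, 0]) cube([192, 5556, 2250]);


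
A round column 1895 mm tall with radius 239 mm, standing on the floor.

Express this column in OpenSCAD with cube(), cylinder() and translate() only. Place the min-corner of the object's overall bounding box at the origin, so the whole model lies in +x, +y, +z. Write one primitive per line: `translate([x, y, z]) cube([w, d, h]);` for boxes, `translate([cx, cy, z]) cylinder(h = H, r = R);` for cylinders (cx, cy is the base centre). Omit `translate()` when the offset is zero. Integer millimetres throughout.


translate([239, 239, 0]) cylinder(h = 1895, r = 239);


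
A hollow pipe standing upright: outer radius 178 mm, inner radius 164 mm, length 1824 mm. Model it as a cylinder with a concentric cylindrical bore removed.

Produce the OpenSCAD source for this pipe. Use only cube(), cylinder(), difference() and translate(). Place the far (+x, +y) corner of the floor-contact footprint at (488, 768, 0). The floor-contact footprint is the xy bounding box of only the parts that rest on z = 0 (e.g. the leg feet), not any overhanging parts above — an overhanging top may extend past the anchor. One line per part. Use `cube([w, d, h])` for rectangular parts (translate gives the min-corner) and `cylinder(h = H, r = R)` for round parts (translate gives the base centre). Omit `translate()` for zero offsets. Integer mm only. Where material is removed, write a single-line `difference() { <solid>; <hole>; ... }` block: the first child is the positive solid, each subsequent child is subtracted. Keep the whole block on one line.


difference() { translate([310, 590, 0]) cylinder(h = 1824, r = 178); translate([310, 590, 0]) cylinder(h = 1824, r = 164); }


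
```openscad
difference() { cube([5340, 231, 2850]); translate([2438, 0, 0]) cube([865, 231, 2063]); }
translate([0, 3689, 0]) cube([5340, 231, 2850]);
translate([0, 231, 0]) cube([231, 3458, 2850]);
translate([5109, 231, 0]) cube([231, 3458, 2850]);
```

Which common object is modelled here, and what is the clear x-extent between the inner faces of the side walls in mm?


A single room. The interior width is 4878 mm.

Four walls enclosing a rectangle with a door in the front wall — a room. Outside width 5340 minus two 231 mm walls gives 4878 mm.


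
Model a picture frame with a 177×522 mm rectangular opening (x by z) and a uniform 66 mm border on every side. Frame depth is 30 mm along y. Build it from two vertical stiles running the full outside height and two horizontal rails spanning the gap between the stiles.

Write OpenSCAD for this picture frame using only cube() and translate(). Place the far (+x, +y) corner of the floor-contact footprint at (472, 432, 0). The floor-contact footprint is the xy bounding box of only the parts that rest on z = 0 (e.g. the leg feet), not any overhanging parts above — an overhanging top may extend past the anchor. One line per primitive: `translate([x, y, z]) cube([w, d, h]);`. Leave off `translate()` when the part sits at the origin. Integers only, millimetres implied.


translate([163, 402, 0]) cube([66, 30, 654]);
translate([406, 402, 0]) cube([66, 30, 654]);
translate([229, 402, 0]) cube([177, 30, 66]);
translate([229, 402, 588]) cube([177, 30, 66]);


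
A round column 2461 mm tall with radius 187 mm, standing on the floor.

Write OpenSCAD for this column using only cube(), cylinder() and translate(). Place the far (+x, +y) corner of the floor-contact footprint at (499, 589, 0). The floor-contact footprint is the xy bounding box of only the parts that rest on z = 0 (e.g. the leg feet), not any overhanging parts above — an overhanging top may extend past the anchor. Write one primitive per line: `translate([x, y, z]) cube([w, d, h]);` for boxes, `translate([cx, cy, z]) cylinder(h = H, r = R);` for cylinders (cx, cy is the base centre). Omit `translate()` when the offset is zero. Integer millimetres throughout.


translate([312, 402, 0]) cylinder(h = 2461, r = 187);


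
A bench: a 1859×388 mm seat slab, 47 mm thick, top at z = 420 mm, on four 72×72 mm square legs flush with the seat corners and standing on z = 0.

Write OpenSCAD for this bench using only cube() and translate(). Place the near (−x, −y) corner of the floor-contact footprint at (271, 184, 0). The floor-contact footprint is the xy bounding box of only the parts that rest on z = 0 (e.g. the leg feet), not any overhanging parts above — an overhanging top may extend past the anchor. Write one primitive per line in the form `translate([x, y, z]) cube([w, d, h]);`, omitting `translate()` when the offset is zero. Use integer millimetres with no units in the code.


// leg_h = 420 − 47 = 373
translate([271, 184, 373]) cube([1859, 388, 47]);
translate([271, 184, 0]) cube([72, 72, 373]);
translate([271, 500, 0]) cube([72, 72, 373]);
translate([2058, 184, 0]) cube([72, 72, 373]);
translate([2058, 500, 0]) cube([72, 72, 373]);


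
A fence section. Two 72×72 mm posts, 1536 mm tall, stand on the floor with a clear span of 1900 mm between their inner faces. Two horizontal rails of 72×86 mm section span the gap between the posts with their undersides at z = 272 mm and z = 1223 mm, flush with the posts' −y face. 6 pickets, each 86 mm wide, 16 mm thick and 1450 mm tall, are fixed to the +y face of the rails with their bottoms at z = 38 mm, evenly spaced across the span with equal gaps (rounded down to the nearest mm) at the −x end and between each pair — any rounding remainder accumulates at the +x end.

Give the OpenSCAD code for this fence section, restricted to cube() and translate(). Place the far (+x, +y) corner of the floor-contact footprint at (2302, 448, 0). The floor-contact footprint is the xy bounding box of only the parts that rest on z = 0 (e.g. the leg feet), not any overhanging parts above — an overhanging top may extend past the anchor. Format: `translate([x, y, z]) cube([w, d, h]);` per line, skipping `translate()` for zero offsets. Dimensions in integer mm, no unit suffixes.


translate([258, 376, 0]) cube([72, 72, 1536]);
translate([2230, 376, 0]) cube([72, 72, 1536]);
translate([330, 376, 272]) cube([1900, 72, 86]);
translate([330, 376, 1223]) cube([1900, 72, 86]);
translate([527, 448, 38]) cube([86, 16, 1450]);
translate([810, 448, 38]) cube([86, 16, 1450]);
translate([1093, 448, 38]) cube([86, 16, 1450]);
translate([1376, 448, 38]) cube([86, 16, 1450]);
translate([1659, 448, 38]) cube([86, 16, 1450]);
translate([1942, 448, 38]) cube([86, 16, 1450]);


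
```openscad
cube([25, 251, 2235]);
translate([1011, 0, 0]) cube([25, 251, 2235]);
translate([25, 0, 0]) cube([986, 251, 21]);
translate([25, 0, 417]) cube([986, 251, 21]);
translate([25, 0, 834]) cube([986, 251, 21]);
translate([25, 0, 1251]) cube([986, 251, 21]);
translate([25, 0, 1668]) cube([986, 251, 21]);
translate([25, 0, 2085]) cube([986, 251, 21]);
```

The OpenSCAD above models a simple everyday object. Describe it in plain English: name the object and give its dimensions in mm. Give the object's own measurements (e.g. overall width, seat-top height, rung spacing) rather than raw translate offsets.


An open bookshelf. Two side panels, each 25 mm thick, 251 mm deep and 2235 mm tall, stand 1036 mm apart (outside-to-outside). Between them sit 6 shelves, each 21 mm thick and 251 mm deep, spanning the full gap between the sides. The bottom shelf rests on the floor (its underside at z = 0) and the clear gap between one shelf's top and the next shelf's underside is 396 mm.


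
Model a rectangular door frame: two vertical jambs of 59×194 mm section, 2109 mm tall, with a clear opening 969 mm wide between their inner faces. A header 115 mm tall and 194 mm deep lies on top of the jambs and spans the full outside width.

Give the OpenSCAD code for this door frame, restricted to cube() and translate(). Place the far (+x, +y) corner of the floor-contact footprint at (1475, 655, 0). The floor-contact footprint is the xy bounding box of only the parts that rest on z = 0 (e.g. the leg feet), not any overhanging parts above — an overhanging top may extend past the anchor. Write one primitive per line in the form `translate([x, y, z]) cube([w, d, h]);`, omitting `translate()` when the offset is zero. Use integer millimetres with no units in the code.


translate([388, 461, 0]) cube([59, 194, 2109]);
translate([1416, 461, 0]) cube([59, 194, 2109]);
translate([388, 461, 2109]) cube([1087, 194, 115]);


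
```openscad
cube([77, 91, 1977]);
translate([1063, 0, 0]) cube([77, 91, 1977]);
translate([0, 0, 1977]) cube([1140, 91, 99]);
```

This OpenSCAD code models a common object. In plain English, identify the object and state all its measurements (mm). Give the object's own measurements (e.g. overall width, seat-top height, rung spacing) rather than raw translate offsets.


A door frame. The clear opening is 986 mm wide and 1977 mm high. Two 77 mm wide jambs, 91 mm deep, stand either side of the opening from the floor to the top of the opening. A 99 mm thick head sits across the top of both jambs, spanning the full outside width of the frame.


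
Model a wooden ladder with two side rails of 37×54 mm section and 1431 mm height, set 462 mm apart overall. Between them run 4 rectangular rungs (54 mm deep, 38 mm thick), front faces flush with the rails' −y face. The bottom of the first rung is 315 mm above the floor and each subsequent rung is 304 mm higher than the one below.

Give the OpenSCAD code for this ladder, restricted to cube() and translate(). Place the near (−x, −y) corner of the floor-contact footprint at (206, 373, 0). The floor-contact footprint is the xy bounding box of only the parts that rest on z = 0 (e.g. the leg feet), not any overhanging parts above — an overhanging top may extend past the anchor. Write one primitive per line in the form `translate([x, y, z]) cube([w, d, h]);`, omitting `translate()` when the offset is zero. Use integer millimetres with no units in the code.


translate([206, 373, 0]) cube([37, 54, 1431]);
translate([631, 373, 0]) cube([37, 54, 1431]);
translate([243, 373, 315]) cube([388, 54, 38]);
translate([243, 373, 619]) cube([388, 54, 38]);
translate([243, 373, 923]) cube([388, 54, 38]);
translate([243, 373, 1227]) cube([388, 54, 38]);


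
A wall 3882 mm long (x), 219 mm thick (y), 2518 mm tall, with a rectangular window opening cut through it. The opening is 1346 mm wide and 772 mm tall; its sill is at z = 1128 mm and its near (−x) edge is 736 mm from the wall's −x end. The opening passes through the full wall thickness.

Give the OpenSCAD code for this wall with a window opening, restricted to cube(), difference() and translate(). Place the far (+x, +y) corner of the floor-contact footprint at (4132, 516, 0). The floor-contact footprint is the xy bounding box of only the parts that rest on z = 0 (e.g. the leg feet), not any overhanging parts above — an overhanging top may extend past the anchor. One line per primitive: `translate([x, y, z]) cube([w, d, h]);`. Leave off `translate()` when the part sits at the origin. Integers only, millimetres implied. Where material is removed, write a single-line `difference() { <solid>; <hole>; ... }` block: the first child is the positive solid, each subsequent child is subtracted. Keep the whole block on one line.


difference() { translate([250, 297, 0]) cube([3882, 219, 2518]); translate([986, 297, 1128]) cube([1346, 219, 772]); }


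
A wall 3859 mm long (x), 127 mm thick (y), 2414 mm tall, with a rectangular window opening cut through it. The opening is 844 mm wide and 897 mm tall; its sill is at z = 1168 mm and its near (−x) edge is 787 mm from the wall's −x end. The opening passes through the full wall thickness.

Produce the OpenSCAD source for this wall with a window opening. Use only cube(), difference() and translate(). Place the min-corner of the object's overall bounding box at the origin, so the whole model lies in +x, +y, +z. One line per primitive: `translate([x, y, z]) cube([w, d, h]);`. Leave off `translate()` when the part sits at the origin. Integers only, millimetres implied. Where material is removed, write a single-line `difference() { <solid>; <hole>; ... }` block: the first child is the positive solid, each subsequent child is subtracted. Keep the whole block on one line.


difference() { cube([3859, 127, 2414]); translate([787, 0, 1168]) cube([844, 127, 897]); }


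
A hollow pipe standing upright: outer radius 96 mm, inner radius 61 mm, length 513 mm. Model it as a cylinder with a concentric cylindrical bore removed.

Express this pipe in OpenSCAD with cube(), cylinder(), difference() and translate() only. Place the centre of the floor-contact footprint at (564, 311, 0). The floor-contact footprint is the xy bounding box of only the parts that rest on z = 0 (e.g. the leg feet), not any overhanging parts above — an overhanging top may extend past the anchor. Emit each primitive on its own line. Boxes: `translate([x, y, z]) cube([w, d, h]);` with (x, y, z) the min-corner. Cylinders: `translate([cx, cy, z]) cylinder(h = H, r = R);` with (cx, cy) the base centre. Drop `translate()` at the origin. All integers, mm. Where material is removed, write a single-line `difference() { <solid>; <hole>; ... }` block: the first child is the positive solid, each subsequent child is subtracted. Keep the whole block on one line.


difference() { translate([564, 311, 0]) cylinder(h = 513, r = 96); translate([564, 311, 0]) cylinder(h = 513, r = 61); }


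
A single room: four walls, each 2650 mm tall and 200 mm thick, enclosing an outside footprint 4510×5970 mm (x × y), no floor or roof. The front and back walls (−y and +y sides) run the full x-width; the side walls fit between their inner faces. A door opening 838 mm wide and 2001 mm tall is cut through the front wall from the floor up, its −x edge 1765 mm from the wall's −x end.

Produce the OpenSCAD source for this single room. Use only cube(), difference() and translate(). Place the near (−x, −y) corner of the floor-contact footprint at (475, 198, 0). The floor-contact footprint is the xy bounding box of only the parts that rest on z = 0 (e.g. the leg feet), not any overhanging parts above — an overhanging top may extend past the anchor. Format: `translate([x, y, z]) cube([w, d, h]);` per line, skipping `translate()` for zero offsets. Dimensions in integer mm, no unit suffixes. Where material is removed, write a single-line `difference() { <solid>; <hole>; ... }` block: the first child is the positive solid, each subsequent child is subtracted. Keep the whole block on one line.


difference() { translate([475, 198, 0]) cube([4510, 200, 2650]); translate([2240, 198, 0]) cube([838, 200, 2001]); }
translate([475, 5968, 0]) cube([4510, 200, 2650]);
translate([475, 398, 0]) cube([200, 5570, 2650]);
translate([4785, 398, 0]) cube([200, 5570, 2650]);


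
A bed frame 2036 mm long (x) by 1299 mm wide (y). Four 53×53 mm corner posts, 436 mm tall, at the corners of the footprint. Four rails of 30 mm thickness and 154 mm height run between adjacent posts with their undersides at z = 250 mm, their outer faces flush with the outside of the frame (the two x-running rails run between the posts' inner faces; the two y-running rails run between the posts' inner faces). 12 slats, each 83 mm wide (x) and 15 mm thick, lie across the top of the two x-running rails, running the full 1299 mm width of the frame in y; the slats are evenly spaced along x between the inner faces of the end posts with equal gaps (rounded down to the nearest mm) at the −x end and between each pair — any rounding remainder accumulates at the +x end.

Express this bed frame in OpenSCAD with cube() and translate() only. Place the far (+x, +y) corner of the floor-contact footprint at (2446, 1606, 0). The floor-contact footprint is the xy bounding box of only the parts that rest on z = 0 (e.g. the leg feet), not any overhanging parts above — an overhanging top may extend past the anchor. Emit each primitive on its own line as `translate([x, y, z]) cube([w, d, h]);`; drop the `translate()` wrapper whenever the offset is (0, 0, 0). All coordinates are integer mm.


// slat z = rail_z + rail_h = 250 + 154 = 404
// slat gap = ⌊(1930 − 12·83) / 13⌋ = 71
translate([410, 307, 0]) cube([53, 53, 436]);
translate([410, 1553, 0]) cube([53, 53, 436]);
translate([2393, 307, 0]) cube([53, 53, 436]);
translate([2393, 1553, 0]) cube([53, 53, 436]);
translate([463, 307, 250]) cube([1930, 30, 154]);
translate([463, 1576, 250]) cube([1930, 30, 154]);
translate([410, 360, 250]) cube([30, 1193, 154]);
translate([2416, 360, 250]) cube([30, 1193, 154]);
translate([534, 307, 404]) cube([83, 1299, 15]);
translate([688, 307, 404]) cube([83, 1299, 15]);
translate([842, 307, 404]) cube([83, 1299, 15]);
translate([996, 307, 404]) cube([83, 1299, 15]);
translate([1150, 307, 404]) cube([83, 1299, 15]);
translate([1304, 307, 404]) cube([83, 1299, 15]);
translate([1458, 307, 404]) cube([83, 1299, 15]);
translate([1612, 307, 404]) cube([83, 1299, 15]);
translate([1766, 307, 404]) cube([83, 1299, 15]);
translate([1920, 307, 404]) cube([83, 1299, 15]);
translate([2074, 307, 404]) cube([83, 1299, 15]);
translate([2228, 307, 404]) cube([83, 1299, 15]);


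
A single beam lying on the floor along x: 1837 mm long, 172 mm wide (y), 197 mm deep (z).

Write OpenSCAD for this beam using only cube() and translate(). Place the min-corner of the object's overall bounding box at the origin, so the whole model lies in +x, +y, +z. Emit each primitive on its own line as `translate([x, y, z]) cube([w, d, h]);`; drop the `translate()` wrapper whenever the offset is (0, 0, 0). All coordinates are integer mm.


cube([1837, 172, 197]);


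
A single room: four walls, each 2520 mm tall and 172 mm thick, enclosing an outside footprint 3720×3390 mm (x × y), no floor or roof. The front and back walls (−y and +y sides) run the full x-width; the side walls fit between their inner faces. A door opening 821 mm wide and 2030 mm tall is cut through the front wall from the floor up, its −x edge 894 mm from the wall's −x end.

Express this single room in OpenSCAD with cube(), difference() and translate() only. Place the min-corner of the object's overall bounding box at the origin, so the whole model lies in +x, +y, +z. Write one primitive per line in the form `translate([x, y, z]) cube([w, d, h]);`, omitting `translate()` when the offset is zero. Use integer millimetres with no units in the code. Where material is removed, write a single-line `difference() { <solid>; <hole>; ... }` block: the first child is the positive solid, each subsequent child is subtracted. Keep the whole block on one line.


difference() { cube([3720, 172, 2520]); translate([894, 0, 0]) cube([821, 172, 2030]); }
translate([0, 3218, 0]) cube([3720, 172, 2520]);
translate([0, 172, 0]) cube([172, 3046, 2520]);
translate([3548, 172, 0]) cube([172, 3046, 2520]);


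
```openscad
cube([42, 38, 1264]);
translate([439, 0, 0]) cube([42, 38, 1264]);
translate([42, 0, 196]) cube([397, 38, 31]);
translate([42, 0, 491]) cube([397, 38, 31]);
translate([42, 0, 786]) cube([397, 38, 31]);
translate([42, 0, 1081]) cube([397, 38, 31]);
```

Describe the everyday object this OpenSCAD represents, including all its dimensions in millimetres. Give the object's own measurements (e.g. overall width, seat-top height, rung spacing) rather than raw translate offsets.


A straight ladder. Two 42×38 mm vertical rails, 1264 mm tall, stand 481 mm apart (outside-to-outside) with their front faces coplanar on the −y side. 4 rungs, each 38 mm deep and 31 mm tall, span between the inner faces of the rails, front faces flush with the rails. The lowest rung's underside is at z = 196 mm and rungs are spaced 295 mm apart (underside to underside).


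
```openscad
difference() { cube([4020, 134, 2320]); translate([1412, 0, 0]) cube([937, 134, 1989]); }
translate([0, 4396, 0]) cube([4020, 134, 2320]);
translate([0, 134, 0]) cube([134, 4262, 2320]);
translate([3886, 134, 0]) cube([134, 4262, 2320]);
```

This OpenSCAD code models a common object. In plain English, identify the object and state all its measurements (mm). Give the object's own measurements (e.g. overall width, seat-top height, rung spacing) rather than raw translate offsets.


A single room: four walls, each 2320 mm tall and 134 mm thick, enclosing an outside footprint 4020×4530 mm (x × y), no floor or roof. The front and back walls (−y and +y sides) run the full x-width; the side walls fit between their inner faces. A door opening 937 mm wide and 1989 mm tall is cut through the front wall from the floor up, its −x edge 1412 mm from the wall's −x end.


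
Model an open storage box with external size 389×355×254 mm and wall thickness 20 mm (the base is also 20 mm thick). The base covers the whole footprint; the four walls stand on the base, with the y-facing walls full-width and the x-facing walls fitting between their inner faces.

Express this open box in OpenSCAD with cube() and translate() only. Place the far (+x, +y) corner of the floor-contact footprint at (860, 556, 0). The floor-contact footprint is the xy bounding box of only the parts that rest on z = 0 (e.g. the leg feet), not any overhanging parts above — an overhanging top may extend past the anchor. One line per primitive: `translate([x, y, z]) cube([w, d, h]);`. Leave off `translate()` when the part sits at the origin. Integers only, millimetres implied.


translate([471, 201, 0]) cube([389, 355, 20]);
translate([471, 201, 20]) cube([389, 20, 234]);
translate([471, 536, 20]) cube([389, 20, 234]);
translate([471, 221, 20]) cube([20, 315, 234]);
translate([840, 221, 20]) cube([20, 315, 234]);


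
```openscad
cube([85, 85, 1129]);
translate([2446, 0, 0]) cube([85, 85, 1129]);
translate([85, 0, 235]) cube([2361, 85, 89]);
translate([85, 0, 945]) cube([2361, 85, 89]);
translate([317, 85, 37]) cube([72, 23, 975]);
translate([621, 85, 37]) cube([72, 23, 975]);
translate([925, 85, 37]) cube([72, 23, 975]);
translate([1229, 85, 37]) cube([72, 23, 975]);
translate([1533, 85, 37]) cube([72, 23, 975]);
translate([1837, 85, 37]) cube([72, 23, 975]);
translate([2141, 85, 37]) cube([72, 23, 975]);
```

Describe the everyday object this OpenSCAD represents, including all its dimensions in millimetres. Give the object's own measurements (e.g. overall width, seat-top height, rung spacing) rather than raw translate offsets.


A fence section. Two 85×85 mm posts, 1129 mm tall, stand on the floor with a clear span of 2361 mm between their inner faces. Two horizontal rails of 85×89 mm section span the gap between the posts with their undersides at z = 235 mm and z = 945 mm, flush with the posts' −y face. 7 pickets, each 72 mm wide, 23 mm thick and 975 mm tall, are fixed to the +y face of the rails with their bottoms at z = 37 mm, spaced across the span with a 232 mm gap after the −x post and between neighbouring pickets, with 233 mm left before the +x post.


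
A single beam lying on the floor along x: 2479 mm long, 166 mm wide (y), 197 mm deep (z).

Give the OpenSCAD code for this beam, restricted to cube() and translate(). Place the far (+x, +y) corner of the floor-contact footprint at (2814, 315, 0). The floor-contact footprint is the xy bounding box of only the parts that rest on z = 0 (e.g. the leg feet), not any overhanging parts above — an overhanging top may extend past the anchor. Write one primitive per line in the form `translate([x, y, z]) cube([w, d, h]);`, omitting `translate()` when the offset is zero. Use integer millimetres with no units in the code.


translate([335, 149, 0]) cube([2479, 166, 197]);


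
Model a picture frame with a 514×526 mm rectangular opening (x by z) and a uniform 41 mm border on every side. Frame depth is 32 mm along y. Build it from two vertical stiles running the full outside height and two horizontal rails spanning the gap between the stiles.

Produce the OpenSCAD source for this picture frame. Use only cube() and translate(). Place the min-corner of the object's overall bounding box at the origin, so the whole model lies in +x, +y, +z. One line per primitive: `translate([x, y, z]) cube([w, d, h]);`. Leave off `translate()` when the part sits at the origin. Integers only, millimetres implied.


cube([41, 32, 608]);
translate([555, 0, 0]) cube([41, 32, 608]);
translate([41, 0, 0]) cube([514, 32, 41]);
translate([41, 0, 567]) cube([514, 32, 41]);


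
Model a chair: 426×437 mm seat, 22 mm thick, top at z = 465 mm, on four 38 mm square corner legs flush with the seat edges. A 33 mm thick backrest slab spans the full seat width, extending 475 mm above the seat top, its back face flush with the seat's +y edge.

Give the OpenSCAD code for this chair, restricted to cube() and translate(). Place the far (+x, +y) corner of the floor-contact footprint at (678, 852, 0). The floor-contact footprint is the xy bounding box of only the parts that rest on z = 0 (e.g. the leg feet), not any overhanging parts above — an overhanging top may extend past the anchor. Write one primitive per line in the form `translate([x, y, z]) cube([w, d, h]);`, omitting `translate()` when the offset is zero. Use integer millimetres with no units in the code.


translate([252, 415, 443]) cube([426, 437, 22]);
translate([252, 415, 0]) cube([38, 38, 443]);
translate([640, 415, 0]) cube([38, 38, 443]);
translate([252, 814, 0]) cube([38, 38, 443]);
translate([640, 814, 0]) cube([38, 38, 443]);
translate([252, 819, 465]) cube([426, 33, 475]);


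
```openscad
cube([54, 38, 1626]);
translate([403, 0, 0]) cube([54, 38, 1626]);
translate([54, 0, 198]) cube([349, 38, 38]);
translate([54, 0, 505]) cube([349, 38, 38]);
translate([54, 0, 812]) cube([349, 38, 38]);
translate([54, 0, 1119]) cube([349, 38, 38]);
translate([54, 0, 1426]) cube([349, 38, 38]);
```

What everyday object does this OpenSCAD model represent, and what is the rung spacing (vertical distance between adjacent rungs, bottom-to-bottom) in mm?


A ladder. The rung spacing is 307 mm.

Two tall 54×38 posts with 5 short bars between them — a ladder. Adjacent rungs sit at z = 198 and z = 505, so the spacing is 505 − 198 = 307 mm.


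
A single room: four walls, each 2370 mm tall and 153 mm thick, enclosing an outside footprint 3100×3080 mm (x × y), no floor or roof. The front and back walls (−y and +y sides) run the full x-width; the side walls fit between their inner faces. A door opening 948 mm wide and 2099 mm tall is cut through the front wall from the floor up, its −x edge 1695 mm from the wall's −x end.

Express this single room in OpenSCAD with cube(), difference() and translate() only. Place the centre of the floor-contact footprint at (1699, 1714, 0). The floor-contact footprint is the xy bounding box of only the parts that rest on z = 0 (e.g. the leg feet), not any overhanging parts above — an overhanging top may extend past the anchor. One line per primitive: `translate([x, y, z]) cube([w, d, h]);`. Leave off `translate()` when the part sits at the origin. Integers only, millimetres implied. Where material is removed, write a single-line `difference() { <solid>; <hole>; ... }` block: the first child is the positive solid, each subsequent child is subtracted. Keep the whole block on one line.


difference() { translate([149, 174, 0]) cube([3100, 153, 2370]); translate([1844, 174, 0]) cube([948, 153, 2099]); }
translate([149, 3101, 0]) cube([3100, 153, 2370]);
translate([149, 327, 0]) cube([153, 2774, 2370]);
translate([3096, 327, 0]) cube([153, 2774, 2370]);


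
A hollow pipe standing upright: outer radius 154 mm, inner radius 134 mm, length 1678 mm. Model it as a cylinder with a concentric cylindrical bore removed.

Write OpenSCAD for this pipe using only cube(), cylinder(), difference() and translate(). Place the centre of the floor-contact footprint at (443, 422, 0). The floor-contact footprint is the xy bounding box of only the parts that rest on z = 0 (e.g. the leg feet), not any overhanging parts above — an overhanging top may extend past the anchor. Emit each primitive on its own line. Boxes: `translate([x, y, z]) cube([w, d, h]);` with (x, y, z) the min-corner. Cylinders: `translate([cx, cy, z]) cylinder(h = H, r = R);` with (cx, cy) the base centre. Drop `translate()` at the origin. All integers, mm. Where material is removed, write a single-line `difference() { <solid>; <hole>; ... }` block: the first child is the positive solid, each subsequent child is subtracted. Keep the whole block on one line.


difference() { translate([443, 422, 0]) cylinder(h = 1678, r = 154); translate([443, 422, 0]) cylinder(h = 1678, r = 134); }
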